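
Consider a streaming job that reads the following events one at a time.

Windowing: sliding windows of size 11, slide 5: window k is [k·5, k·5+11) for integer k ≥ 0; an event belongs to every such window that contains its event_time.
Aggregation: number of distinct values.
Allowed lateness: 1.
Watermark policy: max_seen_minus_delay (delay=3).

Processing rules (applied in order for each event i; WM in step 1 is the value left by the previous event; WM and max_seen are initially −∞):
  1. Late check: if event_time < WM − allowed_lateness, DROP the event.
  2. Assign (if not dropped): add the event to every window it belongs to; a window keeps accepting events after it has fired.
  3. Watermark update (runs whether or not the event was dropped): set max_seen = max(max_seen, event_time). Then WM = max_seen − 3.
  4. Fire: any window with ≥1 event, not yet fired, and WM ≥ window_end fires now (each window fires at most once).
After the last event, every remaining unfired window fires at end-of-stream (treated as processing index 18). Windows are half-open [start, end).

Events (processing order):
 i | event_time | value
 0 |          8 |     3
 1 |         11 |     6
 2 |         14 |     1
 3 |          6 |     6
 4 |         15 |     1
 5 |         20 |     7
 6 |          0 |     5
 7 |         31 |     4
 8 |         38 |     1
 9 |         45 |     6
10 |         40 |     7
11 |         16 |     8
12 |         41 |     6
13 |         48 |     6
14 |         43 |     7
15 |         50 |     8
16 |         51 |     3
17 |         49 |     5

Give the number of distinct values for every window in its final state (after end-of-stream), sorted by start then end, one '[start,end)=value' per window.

[0,11)=1 [5,16)=3 [10,21)=3 [15,26)=2 [20,31)=1 [25,36)=1 [30,41)=2 [35,46)=2 [40,51)=3 [45,56)=4 [50,61)=2

i=0 t=8 v=3: → [5,16),[0,11); WM=5
i=1 t=11 v=6: → [10,21),[5,16); WM=8
i=2 t=14 v=1: → [10,21),[5,16); WM=11; [0,11) fires=1
i=3 t=6 v=6: DROP (t<11-1); WM=11
i=4 t=15 v=1: → [15,26),[10,21),[5,16); WM=12
i=5 t=20 v=7: → [20,31),[15,26),[10,21); WM=17; [5,16) fires=3
i=6 t=0 v=5: DROP (t<17-1); WM=17
i=7 t=31 v=4: → [30,41),[25,36); WM=28; [10,21) fires=3 [15,26) fires=2
i=8 t=38 v=1: → [35,46),[30,41); WM=35; [20,31) fires=1
i=9 t=45 v=6: → [45,56),[40,51),[35,46); WM=42; [25,36) fires=1 [30,41) fires=2
i=10 t=40 v=7: DROP (t<42-1); WM=42
i=11 t=16 v=8: DROP (t<42-1); WM=42
i=12 t=41 v=6: → [40,51),[35,46); WM=42
i=13 t=48 v=6: → [45,56),[40,51); WM=45
i=14 t=43 v=7: DROP (t<45-1); WM=45
i=15 t=50 v=8: → [50,61),[45,56),[40,51); WM=47; [35,46) fires=2
i=16 t=51 v=3: → [50,61),[45,56); WM=48
i=17 t=49 v=5: → [45,56),[40,51); WM=48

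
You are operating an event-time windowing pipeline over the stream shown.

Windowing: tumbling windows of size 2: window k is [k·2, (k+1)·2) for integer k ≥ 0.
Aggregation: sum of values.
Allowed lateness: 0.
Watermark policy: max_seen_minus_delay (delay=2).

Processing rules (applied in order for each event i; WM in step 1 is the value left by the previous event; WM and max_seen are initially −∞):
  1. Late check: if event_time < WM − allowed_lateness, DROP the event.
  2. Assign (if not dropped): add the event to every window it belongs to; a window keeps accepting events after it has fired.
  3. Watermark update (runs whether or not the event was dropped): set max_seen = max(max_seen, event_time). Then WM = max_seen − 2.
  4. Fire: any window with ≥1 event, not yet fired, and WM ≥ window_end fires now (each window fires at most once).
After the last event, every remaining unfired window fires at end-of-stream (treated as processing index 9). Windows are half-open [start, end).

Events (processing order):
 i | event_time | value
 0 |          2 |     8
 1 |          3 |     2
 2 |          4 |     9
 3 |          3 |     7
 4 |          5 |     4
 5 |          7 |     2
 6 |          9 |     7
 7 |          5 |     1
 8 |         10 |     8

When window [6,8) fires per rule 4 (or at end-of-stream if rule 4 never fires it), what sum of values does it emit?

2

i=0 t=2 v=8: → [2,4); WM=0
i=1 t=3 v=2: → [2,4); WM=1
i=2 t=4 v=9: → [4,6); WM=2
i=3 t=3 v=7: → [2,4); WM=2
i=4 t=5 v=4: → [4,6); WM=3
i=5 t=7 v=2: → [6,8); WM=5; [2,4) fires=17
i=6 t=9 v=7: → [8,10); WM=7; [4,6) fires=13
i=7 t=5 v=1: DROP (t<7-0); WM=7
i=8 t=10 v=8: → [10,12); WM=8; [6,8) fires=2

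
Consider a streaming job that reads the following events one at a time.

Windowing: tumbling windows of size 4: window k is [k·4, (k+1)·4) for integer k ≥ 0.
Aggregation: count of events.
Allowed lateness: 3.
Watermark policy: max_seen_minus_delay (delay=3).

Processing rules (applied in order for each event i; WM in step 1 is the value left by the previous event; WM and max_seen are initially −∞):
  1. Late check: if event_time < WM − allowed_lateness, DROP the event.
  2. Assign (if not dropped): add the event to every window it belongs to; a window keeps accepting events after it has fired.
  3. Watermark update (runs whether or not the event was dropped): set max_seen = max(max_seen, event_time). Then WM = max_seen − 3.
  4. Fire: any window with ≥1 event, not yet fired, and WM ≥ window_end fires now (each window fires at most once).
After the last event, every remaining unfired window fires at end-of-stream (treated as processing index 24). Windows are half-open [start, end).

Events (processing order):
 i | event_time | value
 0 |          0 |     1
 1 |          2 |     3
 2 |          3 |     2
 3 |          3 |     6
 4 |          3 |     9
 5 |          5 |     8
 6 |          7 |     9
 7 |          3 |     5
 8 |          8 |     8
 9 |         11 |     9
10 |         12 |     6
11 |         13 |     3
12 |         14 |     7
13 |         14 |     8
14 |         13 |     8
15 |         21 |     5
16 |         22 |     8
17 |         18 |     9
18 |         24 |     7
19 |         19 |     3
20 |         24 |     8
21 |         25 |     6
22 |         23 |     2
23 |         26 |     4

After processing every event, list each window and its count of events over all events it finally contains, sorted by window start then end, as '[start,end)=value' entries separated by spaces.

i=0 t=0 v=1: → [0,4); WM=-3
i=1 t=2 v=3: → [0,4); WM=-1
i=2 t=3 v=2: → [0,4); WM=0
i=3 t=3 v=6: → [0,4); WM=0
i=4 t=3 v=9: → [0,4); WM=0
i=5 t=5 v=8: → [4,8); WM=2
i=6 t=7 v=9: → [4,8); WM=4; [0,4) fires=5
i=7 t=3 v=5: → [0,4); WM=4
i=8 t=8 v=8: → [8,12); WM=5
i=9 t=11 v=9: → [8,12); WM=8; [4,8) fires=2
i=10 t=12 v=6: → [12,16); WM=9
i=11 t=13 v=3: → [12,16); WM=10
i=12 t=14 v=7: → [12,16); WM=11
i=13 t=14 v=8: → [12,16); WM=11
i=14 t=13 v=8: → [12,16); WM=11
i=15 t=21 v=5: → [20,24); WM=18; [8,12) fires=2 [12,16) fires=5
i=16 t=22 v=8: → [20,24); WM=19
i=17 t=18 v=9: → [16,20); WM=19
i=18 t=24 v=7: → [24,28); WM=21; [16,20) fires=1
i=19 t=19 v=3: → [16,20); WM=21
i=20 t=24 v=8: → [24,28); WM=21
i=21 t=25 v=6: → [24,28); WM=22
i=22 t=23 v=2: → [20,24); WM=22
i=23 t=26 v=4: → [24,28); WM=23

[0,4)=6 [4,8)=2 [8,12)=2 [12,16)=5 [16,20)=2 [20,24)=3 [24,28)=4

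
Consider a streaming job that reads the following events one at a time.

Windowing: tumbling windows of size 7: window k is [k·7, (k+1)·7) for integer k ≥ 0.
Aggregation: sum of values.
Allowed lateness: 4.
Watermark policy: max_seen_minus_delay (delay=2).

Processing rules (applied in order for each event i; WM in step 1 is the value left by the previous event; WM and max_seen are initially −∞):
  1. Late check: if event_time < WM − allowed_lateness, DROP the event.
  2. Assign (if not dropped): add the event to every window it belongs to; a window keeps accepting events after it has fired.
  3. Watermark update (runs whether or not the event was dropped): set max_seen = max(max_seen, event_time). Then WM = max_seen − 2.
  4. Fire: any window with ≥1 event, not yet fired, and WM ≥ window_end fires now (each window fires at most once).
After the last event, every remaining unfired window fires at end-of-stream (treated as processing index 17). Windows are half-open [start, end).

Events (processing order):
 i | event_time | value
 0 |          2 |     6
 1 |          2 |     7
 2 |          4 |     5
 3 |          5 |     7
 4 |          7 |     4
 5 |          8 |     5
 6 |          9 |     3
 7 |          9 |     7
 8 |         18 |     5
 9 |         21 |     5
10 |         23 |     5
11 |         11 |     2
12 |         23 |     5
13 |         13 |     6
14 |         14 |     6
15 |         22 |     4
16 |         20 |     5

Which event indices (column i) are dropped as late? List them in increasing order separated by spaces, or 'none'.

i=0 t=2 v=6: → [0,7); WM=0
i=1 t=2 v=7: → [0,7); WM=0
i=2 t=4 v=5: → [0,7); WM=2
i=3 t=5 v=7: → [0,7); WM=3
i=4 t=7 v=4: → [7,14); WM=5
i=5 t=8 v=5: → [7,14); WM=6
i=6 t=9 v=3: → [7,14); WM=7; [0,7) fires=25
i=7 t=9 v=7: → [7,14); WM=7
i=8 t=18 v=5: → [14,21); WM=16; [7,14) fires=19
i=9 t=21 v=5: → [21,28); WM=19
i=10 t=23 v=5: → [21,28); WM=21; [14,21) fires=5
i=11 t=11 v=2: DROP (t<21-4); WM=21
i=12 t=23 v=5: → [21,28); WM=21
i=13 t=13 v=6: DROP (t<21-4); WM=21
i=14 t=14 v=6: DROP (t<21-4); WM=21
i=15 t=22 v=4: → [21,28); WM=21
i=16 t=20 v=5: → [14,21); WM=21

11 13 14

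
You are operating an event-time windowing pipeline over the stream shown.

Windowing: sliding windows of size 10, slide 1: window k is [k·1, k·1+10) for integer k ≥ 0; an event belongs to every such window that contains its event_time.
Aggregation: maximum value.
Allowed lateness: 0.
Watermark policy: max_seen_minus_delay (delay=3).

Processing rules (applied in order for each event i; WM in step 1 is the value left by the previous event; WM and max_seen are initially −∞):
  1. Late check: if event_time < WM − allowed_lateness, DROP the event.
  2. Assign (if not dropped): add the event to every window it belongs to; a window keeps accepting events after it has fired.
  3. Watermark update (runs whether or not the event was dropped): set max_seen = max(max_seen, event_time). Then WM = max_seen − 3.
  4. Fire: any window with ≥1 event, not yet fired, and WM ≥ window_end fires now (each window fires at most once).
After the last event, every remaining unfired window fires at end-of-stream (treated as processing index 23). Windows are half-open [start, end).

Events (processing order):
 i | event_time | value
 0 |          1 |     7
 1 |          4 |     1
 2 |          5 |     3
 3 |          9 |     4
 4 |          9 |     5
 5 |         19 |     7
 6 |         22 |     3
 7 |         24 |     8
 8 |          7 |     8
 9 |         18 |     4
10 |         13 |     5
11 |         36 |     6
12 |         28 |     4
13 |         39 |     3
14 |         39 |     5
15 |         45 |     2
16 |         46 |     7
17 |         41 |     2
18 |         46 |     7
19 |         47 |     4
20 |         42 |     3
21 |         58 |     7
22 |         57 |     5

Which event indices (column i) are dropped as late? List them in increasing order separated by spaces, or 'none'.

8 9 10 12 17 20

i=0 t=1 v=7: → [1,11),[0,10); WM=-2
i=1 t=4 v=1: → [4,14),[3,13),[2,12),[1,11),[0,10); WM=1
i=2 t=5 v=3: → [5,15),[4,14),[3,13),[2,12),[1,11),[0,10); WM=2
i=3 t=9 v=4: → [9,19),[8,18),[7,17),[6,16),[5,15),[4,14),[3,13),[2,12),[1,11),[0,10); WM=6
i=4 t=9 v=5: → [9,19),[8,18),[7,17),[6,16),[5,15),[4,14),[3,13),[2,12),[1,11),[0,10); WM=6
i=5 t=19 v=7: → [19,29),[18,28),[17,27),[16,26),[15,25),[14,24),[13,23),[12,22),[11,21),[10,20); WM=16; [0,10) fires=7 [1,11) fires=7 [2,12) fires=5 [3,13) fires=5 [4,14) fires=5 [5,15) fires=5 [6,16) fires=5
i=6 t=22 v=3: → [22,32),[21,31),[20,30),[19,29),[18,28),[17,27),[16,26),[15,25),[14,24),[13,23); WM=19; [7,17) fires=5 [8,18) fires=5 [9,19) fires=5
i=7 t=24 v=8: → [24,34),[23,33),[22,32),[21,31),[20,30),[19,29),[18,28),[17,27),[16,26),[15,25); WM=21; [10,20) fires=7 [11,21) fires=7
i=8 t=7 v=8: DROP (t<21-0); WM=21
i=9 t=18 v=4: DROP (t<21-0); WM=21
i=10 t=13 v=5: DROP (t<21-0); WM=21
i=11 t=36 v=6: → [36,46),[35,45),[34,44),[33,43),[32,42),[31,41),[30,40),[29,39),[28,38),[27,37); WM=33; [12,22) fires=7 [13,23) fires=7 [14,24) fires=7 [15,25) fires=8 [16,26) fires=8 [17,27) fires=8 [18,28) fires=8 [19,29) fires=8 [20,30) fires=8 [21,31) fires=8 [22,32) fires=8 [23,33) fires=8
i=12 t=28 v=4: DROP (t<33-0); WM=33
i=13 t=39 v=3: → [39,49),[38,48),[37,47),[36,46),[35,45),[34,44),[33,43),[32,42),[31,41),[30,40); WM=36; [24,34) fires=8
i=14 t=39 v=5: → [39,49),[38,48),[37,47),[36,46),[35,45),[34,44),[33,43),[32,42),[31,41),[30,40); WM=36
i=15 t=45 v=2: → [45,55),[44,54),[43,53),[42,52),[41,51),[40,50),[39,49),[38,48),[37,47),[36,46); WM=42; [27,37) fires=6 [28,38) fires=6 [29,39) fires=6 [30,40) fires=6 [31,41) fires=6 [32,42) fires=6
i=16 t=46 v=7: → [46,56),[45,55),[44,54),[43,53),[42,52),[41,51),[40,50),[39,49),[38,48),[37,47); WM=43; [33,43) fires=6
i=17 t=41 v=2: DROP (t<43-0); WM=43
i=18 t=46 v=7: → [46,56),[45,55),[44,54),[43,53),[42,52),[41,51),[40,50),[39,49),[38,48),[37,47); WM=43
i=19 t=47 v=4: → [47,57),[46,56),[45,55),[44,54),[43,53),[42,52),[41,51),[40,50),[39,49),[38,48); WM=44; [34,44) fires=6
i=20 t=42 v=3: DROP (t<44-0); WM=44
i=21 t=58 v=7: → [58,68),[57,67),[56,66),[55,65),[54,64),[53,63),[52,62),[51,61),[50,60),[49,59); WM=55; [35,45) fires=6 [36,46) fires=6 [37,47) fires=7 [38,48) fires=7 [39,49) fires=7 [40,50) fires=7 [41,51) fires=7 [42,52) fires=7 [43,53) fires=7 [44,54) fires=7 [45,55) fires=7
i=22 t=57 v=5: → [57,67),[56,66),[55,65),[54,64),[53,63),[52,62),[51,61),[50,60),[49,59),[48,58); WM=55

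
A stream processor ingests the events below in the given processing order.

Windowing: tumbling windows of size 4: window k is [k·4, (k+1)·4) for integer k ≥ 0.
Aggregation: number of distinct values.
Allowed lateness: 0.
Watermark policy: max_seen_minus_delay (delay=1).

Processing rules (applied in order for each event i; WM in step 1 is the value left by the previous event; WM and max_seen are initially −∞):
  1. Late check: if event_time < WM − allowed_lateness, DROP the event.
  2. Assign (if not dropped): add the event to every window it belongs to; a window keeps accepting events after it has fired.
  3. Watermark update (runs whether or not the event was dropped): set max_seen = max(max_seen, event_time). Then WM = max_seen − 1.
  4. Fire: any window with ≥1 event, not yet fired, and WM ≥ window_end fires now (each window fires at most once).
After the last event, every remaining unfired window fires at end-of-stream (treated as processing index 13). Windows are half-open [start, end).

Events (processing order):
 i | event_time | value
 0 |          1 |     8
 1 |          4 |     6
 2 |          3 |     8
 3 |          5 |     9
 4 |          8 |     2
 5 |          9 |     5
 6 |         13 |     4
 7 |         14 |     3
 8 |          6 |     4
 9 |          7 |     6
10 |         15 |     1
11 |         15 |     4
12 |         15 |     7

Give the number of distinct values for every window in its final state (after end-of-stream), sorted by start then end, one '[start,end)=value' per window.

[0,4)=1 [4,8)=2 [8,12)=2 [12,16)=4

i=0 t=1 v=8: → [0,4); WM=0
i=1 t=4 v=6: → [4,8); WM=3
i=2 t=3 v=8: → [0,4); WM=3
i=3 t=5 v=9: → [4,8); WM=4; [0,4) fires=1
i=4 t=8 v=2: → [8,12); WM=7
i=5 t=9 v=5: → [8,12); WM=8; [4,8) fires=2
i=6 t=13 v=4: → [12,16); WM=12; [8,12) fires=2
i=7 t=14 v=3: → [12,16); WM=13
i=8 t=6 v=4: DROP (t<13-0); WM=13
i=9 t=7 v=6: DROP (t<13-0); WM=13
i=10 t=15 v=1: → [12,16); WM=14
i=11 t=15 v=4: → [12,16); WM=14
i=12 t=15 v=7: → [12,16); WM=14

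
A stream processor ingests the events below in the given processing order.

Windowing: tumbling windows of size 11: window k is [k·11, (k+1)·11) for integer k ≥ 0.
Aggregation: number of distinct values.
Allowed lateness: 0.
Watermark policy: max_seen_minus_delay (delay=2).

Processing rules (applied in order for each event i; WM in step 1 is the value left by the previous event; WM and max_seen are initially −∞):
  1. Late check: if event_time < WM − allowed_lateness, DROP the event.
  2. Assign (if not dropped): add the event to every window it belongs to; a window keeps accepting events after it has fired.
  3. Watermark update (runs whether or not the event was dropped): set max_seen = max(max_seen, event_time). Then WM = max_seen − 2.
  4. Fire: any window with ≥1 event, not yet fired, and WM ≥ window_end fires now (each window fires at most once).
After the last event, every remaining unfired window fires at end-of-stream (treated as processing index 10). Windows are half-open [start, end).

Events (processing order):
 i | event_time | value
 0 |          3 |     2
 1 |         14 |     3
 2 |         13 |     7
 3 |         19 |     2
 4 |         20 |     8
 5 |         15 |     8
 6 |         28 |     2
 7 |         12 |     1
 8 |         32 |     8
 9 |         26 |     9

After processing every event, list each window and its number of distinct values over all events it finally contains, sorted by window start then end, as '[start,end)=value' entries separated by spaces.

[0,11)=1 [11,22)=4 [22,33)=2

i=0 t=3 v=2: → [0,11); WM=1
i=1 t=14 v=3: → [11,22); WM=12; [0,11) fires=1
i=2 t=13 v=7: → [11,22); WM=12
i=3 t=19 v=2: → [11,22); WM=17
i=4 t=20 v=8: → [11,22); WM=18
i=5 t=15 v=8: DROP (t<18-0); WM=18
i=6 t=28 v=2: → [22,33); WM=26; [11,22) fires=4
i=7 t=12 v=1: DROP (t<26-0); WM=26
i=8 t=32 v=8: → [22,33); WM=30
i=9 t=26 v=9: DROP (t<30-0); WM=30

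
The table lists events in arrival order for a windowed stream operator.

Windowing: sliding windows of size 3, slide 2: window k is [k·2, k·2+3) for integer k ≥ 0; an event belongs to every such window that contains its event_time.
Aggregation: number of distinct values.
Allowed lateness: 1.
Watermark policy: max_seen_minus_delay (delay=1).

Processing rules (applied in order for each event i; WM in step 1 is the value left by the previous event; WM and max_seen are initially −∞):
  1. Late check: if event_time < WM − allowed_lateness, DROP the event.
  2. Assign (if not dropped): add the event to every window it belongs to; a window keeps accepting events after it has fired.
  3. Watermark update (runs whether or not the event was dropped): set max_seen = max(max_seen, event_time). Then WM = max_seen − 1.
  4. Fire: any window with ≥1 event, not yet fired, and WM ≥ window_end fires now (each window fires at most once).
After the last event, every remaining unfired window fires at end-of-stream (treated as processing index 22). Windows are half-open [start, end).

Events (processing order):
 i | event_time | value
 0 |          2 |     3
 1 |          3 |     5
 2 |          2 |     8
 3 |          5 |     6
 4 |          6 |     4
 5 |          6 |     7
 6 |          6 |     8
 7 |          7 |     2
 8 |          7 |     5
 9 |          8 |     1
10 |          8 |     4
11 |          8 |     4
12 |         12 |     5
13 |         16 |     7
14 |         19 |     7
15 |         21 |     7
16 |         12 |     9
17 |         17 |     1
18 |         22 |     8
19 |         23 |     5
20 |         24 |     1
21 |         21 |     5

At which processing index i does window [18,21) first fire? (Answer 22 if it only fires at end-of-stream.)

i=0 t=2 v=3: → [2,5),[0,3); WM=1
i=1 t=3 v=5: → [2,5); WM=2
i=2 t=2 v=8: → [2,5),[0,3); WM=2
i=3 t=5 v=6: → [4,7); WM=4; [0,3) fires=2
i=4 t=6 v=4: → [6,9),[4,7); WM=5; [2,5) fires=3
i=5 t=6 v=7: → [6,9),[4,7); WM=5
i=6 t=6 v=8: → [6,9),[4,7); WM=5
i=7 t=7 v=2: → [6,9); WM=6
i=8 t=7 v=5: → [6,9); WM=6
i=9 t=8 v=1: → [8,11),[6,9); WM=7; [4,7) fires=4
i=10 t=8 v=4: → [8,11),[6,9); WM=7
i=11 t=8 v=4: → [8,11),[6,9); WM=7
i=12 t=12 v=5: → [12,15),[10,13); WM=11; [6,9) fires=6 [8,11) fires=2
i=13 t=16 v=7: → [16,19),[14,17); WM=15; [10,13) fires=1 [12,15) fires=1
i=14 t=19 v=7: → [18,21); WM=18; [14,17) fires=1
i=15 t=21 v=7: → [20,23); WM=20; [16,19) fires=1
i=16 t=12 v=9: DROP (t<20-1); WM=20
i=17 t=17 v=1: DROP (t<20-1); WM=20
i=18 t=22 v=8: → [22,25),[20,23); WM=21; [18,21) fires=1
i=19 t=23 v=5: → [22,25); WM=22
i=20 t=24 v=1: → [24,27),[22,25); WM=23; [20,23) fires=2
i=21 t=21 v=5: DROP (t<23-1); WM=23

18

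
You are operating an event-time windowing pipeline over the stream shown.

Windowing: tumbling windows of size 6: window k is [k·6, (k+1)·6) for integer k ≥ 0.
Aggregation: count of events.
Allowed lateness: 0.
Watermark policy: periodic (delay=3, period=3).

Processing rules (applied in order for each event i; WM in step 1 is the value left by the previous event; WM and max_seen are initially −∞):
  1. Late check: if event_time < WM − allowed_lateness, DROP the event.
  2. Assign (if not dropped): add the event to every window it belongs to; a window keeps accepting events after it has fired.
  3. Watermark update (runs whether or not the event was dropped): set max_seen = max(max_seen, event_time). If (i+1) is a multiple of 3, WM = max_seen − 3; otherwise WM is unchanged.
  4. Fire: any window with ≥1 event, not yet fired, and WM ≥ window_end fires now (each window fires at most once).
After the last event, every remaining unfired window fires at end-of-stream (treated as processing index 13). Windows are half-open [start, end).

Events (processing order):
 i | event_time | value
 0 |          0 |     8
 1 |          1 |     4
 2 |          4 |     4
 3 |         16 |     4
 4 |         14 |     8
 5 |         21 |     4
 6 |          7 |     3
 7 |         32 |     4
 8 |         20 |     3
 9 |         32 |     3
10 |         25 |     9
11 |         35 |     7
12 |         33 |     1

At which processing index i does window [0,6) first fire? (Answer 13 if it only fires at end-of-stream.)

5

i=0 t=0 v=8: → [0,6); WM=−∞
i=1 t=1 v=4: → [0,6); WM=−∞
i=2 t=4 v=4: → [0,6); WM=1
i=3 t=16 v=4: → [12,18); WM=1
i=4 t=14 v=8: → [12,18); WM=1
i=5 t=21 v=4: → [18,24); WM=18; [0,6) fires=3 [12,18) fires=2
i=6 t=7 v=3: DROP (t<18-0); WM=18
i=7 t=32 v=4: → [30,36); WM=18
i=8 t=20 v=3: → [18,24); WM=29; [18,24) fires=2
i=9 t=32 v=3: → [30,36); WM=29
i=10 t=25 v=9: DROP (t<29-0); WM=29
i=11 t=35 v=7: → [30,36); WM=32
i=12 t=33 v=1: → [30,36); WM=32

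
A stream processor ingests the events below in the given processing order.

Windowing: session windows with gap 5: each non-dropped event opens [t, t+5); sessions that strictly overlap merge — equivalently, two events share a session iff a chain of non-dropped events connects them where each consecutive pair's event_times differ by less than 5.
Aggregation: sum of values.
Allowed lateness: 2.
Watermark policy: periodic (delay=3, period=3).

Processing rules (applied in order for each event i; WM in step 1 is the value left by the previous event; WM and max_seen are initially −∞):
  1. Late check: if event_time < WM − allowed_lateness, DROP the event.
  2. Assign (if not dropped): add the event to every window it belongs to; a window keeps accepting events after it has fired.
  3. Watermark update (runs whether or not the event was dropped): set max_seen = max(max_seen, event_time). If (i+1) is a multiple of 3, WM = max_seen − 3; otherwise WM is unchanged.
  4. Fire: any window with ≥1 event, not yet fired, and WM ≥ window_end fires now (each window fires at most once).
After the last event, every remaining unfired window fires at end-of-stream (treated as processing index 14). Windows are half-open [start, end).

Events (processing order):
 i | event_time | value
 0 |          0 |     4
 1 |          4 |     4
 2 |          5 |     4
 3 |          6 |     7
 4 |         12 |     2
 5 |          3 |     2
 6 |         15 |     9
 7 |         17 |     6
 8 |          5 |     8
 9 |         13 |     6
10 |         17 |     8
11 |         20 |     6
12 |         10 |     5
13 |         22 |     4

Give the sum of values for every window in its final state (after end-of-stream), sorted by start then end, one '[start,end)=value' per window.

i=0 t=0 v=4: → [0,5); WM=−∞
i=1 t=4 v=4: → [0,9); WM=−∞
i=2 t=5 v=4: → [0,10); WM=2
i=3 t=6 v=7: → [0,11); WM=2
i=4 t=12 v=2: → [12,17); WM=2
i=5 t=3 v=2: → [0,11); WM=9
i=6 t=15 v=9: → [12,20); WM=9
i=7 t=17 v=6: → [12,22); WM=9
i=8 t=5 v=8: DROP (t<9-2); WM=14
i=9 t=13 v=6: → [12,22); WM=14
i=10 t=17 v=8: → [12,22); WM=14
i=11 t=20 v=6: → [12,25); WM=17
i=12 t=10 v=5: DROP (t<17-2); WM=17
i=13 t=22 v=4: → [12,27); WM=17

[0,11)=21 [12,27)=41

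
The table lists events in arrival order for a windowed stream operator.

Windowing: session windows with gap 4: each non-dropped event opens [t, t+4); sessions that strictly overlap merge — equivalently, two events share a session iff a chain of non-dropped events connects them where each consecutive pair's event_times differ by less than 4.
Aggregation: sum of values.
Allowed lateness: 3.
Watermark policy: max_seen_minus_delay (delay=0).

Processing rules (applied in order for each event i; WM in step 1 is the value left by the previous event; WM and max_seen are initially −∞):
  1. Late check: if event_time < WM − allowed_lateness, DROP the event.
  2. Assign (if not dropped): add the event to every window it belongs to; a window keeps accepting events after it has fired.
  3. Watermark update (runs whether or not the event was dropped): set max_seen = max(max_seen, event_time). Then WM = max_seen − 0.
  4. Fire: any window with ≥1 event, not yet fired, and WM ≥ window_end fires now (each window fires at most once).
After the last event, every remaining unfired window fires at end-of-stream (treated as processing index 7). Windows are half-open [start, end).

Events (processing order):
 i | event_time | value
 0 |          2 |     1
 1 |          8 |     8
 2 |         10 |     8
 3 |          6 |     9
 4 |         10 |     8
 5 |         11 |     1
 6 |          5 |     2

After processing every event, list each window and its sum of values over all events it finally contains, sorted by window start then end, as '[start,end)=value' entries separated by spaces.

[2,6)=1 [8,15)=25

i=0 t=2 v=1: → [2,6); WM=2
i=1 t=8 v=8: → [8,12); WM=8
i=2 t=10 v=8: → [8,14); WM=10
i=3 t=6 v=9: DROP (t<10-3); WM=10
i=4 t=10 v=8: → [8,14); WM=10
i=5 t=11 v=1: → [8,15); WM=11
i=6 t=5 v=2: DROP (t<11-3); WM=11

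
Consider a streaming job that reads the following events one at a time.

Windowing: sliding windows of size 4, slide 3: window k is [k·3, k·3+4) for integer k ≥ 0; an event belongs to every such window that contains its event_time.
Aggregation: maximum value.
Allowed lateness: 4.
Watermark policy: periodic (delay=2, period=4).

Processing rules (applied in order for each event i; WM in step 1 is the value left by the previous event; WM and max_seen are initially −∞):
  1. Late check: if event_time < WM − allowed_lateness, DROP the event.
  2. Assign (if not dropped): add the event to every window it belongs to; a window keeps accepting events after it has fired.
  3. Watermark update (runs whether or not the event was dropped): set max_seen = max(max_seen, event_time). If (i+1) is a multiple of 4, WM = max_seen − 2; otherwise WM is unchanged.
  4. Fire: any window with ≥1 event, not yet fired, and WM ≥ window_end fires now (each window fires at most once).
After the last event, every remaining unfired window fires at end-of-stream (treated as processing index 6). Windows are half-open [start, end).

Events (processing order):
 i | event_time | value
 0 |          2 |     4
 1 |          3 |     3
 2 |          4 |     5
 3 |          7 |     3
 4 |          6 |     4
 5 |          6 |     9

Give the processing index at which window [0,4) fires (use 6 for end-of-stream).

3

i=0 t=2 v=4: → [0,4); WM=−∞
i=1 t=3 v=3: → [3,7),[0,4); WM=−∞
i=2 t=4 v=5: → [3,7); WM=−∞
i=3 t=7 v=3: → [6,10); WM=5; [0,4) fires=4
i=4 t=6 v=4: → [6,10),[3,7); WM=5
i=5 t=6 v=9: → [6,10),[3,7); WM=5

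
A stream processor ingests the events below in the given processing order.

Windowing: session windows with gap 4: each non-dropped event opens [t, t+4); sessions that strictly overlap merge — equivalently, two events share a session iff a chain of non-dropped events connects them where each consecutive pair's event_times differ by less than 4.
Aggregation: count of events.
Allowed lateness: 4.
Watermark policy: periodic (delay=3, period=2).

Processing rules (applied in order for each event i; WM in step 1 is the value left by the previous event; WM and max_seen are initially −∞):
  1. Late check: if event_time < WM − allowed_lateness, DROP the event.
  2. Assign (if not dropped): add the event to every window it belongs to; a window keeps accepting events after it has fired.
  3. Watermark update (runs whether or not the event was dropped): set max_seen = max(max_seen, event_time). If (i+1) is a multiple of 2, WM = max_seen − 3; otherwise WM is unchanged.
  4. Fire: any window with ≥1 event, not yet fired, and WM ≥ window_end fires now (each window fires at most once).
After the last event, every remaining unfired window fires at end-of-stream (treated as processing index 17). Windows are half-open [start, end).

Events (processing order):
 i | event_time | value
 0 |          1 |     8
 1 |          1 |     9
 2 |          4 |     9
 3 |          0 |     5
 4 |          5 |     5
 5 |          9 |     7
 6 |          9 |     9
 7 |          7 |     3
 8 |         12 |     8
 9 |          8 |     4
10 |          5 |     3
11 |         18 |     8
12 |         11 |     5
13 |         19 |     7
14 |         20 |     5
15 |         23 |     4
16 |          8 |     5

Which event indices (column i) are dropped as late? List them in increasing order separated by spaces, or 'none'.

i=0 t=1 v=8: → [1,5); WM=−∞
i=1 t=1 v=9: → [1,5); WM=-2
i=2 t=4 v=9: → [1,8); WM=-2
i=3 t=0 v=5: → [0,8); WM=1
i=4 t=5 v=5: → [0,9); WM=1
i=5 t=9 v=7: → [9,13); WM=6
i=6 t=9 v=9: → [9,13); WM=6
i=7 t=7 v=3: → [0,13); WM=6
i=8 t=12 v=8: → [0,16); WM=6
i=9 t=8 v=4: → [0,16); WM=9
i=10 t=5 v=3: → [0,16); WM=9
i=11 t=18 v=8: → [18,22); WM=15
i=12 t=11 v=5: → [0,16); WM=15
i=13 t=19 v=7: → [18,23); WM=16
i=14 t=20 v=5: → [18,24); WM=16
i=15 t=23 v=4: → [18,27); WM=20
i=16 t=8 v=5: DROP (t<20-4); WM=20

16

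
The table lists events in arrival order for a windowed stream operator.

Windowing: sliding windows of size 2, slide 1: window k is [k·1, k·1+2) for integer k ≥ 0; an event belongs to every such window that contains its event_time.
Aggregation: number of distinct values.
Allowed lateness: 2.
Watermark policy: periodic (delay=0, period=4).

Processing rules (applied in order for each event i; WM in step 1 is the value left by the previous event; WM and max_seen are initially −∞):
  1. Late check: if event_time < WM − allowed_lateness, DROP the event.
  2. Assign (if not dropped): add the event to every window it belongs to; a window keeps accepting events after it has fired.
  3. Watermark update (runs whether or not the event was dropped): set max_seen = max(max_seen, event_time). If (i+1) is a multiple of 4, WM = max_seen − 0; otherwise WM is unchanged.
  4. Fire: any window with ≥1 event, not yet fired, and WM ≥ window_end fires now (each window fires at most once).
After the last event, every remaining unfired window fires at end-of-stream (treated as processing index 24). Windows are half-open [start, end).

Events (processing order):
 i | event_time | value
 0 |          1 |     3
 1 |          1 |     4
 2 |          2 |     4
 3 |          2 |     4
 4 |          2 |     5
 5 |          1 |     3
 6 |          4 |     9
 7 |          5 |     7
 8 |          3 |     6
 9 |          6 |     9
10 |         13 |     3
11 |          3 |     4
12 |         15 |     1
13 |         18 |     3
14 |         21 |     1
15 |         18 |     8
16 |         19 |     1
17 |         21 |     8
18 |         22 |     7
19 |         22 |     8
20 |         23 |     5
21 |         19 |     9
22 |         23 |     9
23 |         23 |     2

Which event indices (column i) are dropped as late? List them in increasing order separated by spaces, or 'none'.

i=0 t=1 v=3: → [1,3),[0,2); WM=−∞
i=1 t=1 v=4: → [1,3),[0,2); WM=−∞
i=2 t=2 v=4: → [2,4),[1,3); WM=−∞
i=3 t=2 v=4: → [2,4),[1,3); WM=2; [0,2) fires=2
i=4 t=2 v=5: → [2,4),[1,3); WM=2
i=5 t=1 v=3: → [1,3),[0,2); WM=2
i=6 t=4 v=9: → [4,6),[3,5); WM=2
i=7 t=5 v=7: → [5,7),[4,6); WM=5; [1,3) fires=3 [2,4) fires=2 [3,5) fires=1
i=8 t=3 v=6: → [3,5),[2,4); WM=5
i=9 t=6 v=9: → [6,8),[5,7); WM=5
i=10 t=13 v=3: → [13,15),[12,14); WM=5
i=11 t=3 v=4: → [3,5),[2,4); WM=13; [4,6) fires=2 [5,7) fires=2 [6,8) fires=1
i=12 t=15 v=1: → [15,17),[14,16); WM=13
i=13 t=18 v=3: → [18,20),[17,19); WM=13
i=14 t=21 v=1: → [21,23),[20,22); WM=13
i=15 t=18 v=8: → [18,20),[17,19); WM=21; [12,14) fires=1 [13,15) fires=1 [14,16) fires=1 [15,17) fires=1 [17,19) fires=2 [18,20) fires=2
i=16 t=19 v=1: → [19,21),[18,20); WM=21; [19,21) fires=1
i=17 t=21 v=8: → [21,23),[20,22); WM=21
i=18 t=22 v=7: → [22,24),[21,23); WM=21
i=19 t=22 v=8: → [22,24),[21,23); WM=22; [20,22) fires=2
i=20 t=23 v=5: → [23,25),[22,24); WM=22
i=21 t=19 v=9: DROP (t<22-2); WM=22
i=22 t=23 v=9: → [23,25),[22,24); WM=22
i=23 t=23 v=2: → [23,25),[22,24); WM=23; [21,23) fires=3

21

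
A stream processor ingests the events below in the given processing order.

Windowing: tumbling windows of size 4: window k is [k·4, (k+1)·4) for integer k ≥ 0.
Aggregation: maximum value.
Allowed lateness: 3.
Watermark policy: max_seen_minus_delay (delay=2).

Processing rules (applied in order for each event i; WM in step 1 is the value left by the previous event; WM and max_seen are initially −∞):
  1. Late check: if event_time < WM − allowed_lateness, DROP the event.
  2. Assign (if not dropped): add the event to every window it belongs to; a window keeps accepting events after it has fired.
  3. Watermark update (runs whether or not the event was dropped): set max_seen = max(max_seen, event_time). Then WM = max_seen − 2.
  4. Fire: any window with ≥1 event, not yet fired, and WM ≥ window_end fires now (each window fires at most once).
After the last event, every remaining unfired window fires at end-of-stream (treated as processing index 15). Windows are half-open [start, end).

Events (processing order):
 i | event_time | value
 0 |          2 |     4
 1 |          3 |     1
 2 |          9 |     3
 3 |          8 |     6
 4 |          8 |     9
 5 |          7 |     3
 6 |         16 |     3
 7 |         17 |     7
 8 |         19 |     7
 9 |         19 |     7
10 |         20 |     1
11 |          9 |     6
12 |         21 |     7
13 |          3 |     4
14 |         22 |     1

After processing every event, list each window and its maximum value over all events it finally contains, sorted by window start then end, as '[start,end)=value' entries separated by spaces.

i=0 t=2 v=4: → [0,4); WM=0
i=1 t=3 v=1: → [0,4); WM=1
i=2 t=9 v=3: → [8,12); WM=7; [0,4) fires=4
i=3 t=8 v=6: → [8,12); WM=7
i=4 t=8 v=9: → [8,12); WM=7
i=5 t=7 v=3: → [4,8); WM=7
i=6 t=16 v=3: → [16,20); WM=14; [4,8) fires=3 [8,12) fires=9
i=7 t=17 v=7: → [16,20); WM=15
i=8 t=19 v=7: → [16,20); WM=17
i=9 t=19 v=7: → [16,20); WM=17
i=10 t=20 v=1: → [20,24); WM=18
i=11 t=9 v=6: DROP (t<18-3); WM=18
i=12 t=21 v=7: → [20,24); WM=19
i=13 t=3 v=4: DROP (t<19-3); WM=19
i=14 t=22 v=1: → [20,24); WM=20; [16,20) fires=7

[0,4)=4 [4,8)=3 [8,12)=9 [16,20)=7 [20,24)=7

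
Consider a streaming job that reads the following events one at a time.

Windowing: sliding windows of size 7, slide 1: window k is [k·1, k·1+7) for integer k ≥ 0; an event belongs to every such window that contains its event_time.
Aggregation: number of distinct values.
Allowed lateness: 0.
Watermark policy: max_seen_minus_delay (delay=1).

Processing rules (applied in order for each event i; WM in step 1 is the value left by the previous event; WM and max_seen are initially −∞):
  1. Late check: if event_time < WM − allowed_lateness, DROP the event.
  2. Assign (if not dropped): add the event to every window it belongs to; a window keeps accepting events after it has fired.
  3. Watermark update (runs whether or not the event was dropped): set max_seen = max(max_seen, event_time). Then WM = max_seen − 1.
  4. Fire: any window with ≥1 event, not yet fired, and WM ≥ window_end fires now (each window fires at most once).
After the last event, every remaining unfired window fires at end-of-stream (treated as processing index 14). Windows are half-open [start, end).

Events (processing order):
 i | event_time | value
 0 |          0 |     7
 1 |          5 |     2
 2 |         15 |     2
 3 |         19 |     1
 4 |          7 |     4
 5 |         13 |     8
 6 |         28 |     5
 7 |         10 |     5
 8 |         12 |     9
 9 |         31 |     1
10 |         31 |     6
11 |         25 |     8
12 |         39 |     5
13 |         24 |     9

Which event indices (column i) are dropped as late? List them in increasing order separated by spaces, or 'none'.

i=0 t=0 v=7: → [0,7); WM=-1
i=1 t=5 v=2: → [5,12),[4,11),[3,10),[2,9),[1,8),[0,7); WM=4
i=2 t=15 v=2: → [15,22),[14,21),[13,20),[12,19),[11,18),[10,17),[9,16); WM=14; [0,7) fires=2 [1,8) fires=1 [2,9) fires=1 [3,10) fires=1 [4,11) fires=1 [5,12) fires=1
i=3 t=19 v=1: → [19,26),[18,25),[17,24),[16,23),[15,22),[14,21),[13,20); WM=18; [9,16) fires=1 [10,17) fires=1 [11,18) fires=1
i=4 t=7 v=4: DROP (t<18-0); WM=18
i=5 t=13 v=8: DROP (t<18-0); WM=18
i=6 t=28 v=5: → [28,35),[27,34),[26,33),[25,32),[24,31),[23,30),[22,29); WM=27; [12,19) fires=1 [13,20) fires=2 [14,21) fires=2 [15,22) fires=2 [16,23) fires=1 [17,24) fires=1 [18,25) fires=1 [19,26) fires=1
i=7 t=10 v=5: DROP (t<27-0); WM=27
i=8 t=12 v=9: DROP (t<27-0); WM=27
i=9 t=31 v=1: → [31,38),[30,37),[29,36),[28,35),[27,34),[26,33),[25,32); WM=30; [22,29) fires=1 [23,30) fires=1
i=10 t=31 v=6: → [31,38),[30,37),[29,36),[28,35),[27,34),[26,33),[25,32); WM=30
i=11 t=25 v=8: DROP (t<30-0); WM=30
i=12 t=39 v=5: → [39,46),[38,45),[37,44),[36,43),[35,42),[34,41),[33,40); WM=38; [24,31) fires=1 [25,32) fires=3 [26,33) fires=3 [27,34) fires=3 [28,35) fires=3 [29,36) fires=2 [30,37) fires=2 [31,38) fires=2
i=13 t=24 v=9: DROP (t<38-0); WM=38

4 5 7 8 11 13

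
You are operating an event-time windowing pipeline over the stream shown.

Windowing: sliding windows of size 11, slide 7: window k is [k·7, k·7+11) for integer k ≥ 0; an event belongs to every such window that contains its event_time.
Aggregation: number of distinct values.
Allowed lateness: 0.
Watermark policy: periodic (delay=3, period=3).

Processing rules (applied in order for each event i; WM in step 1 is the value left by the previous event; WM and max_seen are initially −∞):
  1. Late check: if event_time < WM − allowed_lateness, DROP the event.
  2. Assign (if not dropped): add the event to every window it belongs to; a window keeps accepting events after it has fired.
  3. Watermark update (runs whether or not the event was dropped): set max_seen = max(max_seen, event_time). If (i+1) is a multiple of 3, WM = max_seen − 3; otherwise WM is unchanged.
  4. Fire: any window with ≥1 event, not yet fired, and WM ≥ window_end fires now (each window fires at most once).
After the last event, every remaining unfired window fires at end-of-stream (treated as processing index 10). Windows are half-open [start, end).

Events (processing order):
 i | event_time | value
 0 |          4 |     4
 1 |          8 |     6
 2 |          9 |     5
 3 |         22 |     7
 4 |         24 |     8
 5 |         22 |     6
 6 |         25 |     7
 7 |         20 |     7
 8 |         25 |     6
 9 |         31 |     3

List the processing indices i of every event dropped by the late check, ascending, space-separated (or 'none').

i=0 t=4 v=4: → [0,11); WM=−∞
i=1 t=8 v=6: → [7,18),[0,11); WM=−∞
i=2 t=9 v=5: → [7,18),[0,11); WM=6
i=3 t=22 v=7: → [21,32),[14,25); WM=6
i=4 t=24 v=8: → [21,32),[14,25); WM=6
i=5 t=22 v=6: → [21,32),[14,25); WM=21; [0,11) fires=3 [7,18) fires=2
i=6 t=25 v=7: → [21,32); WM=21
i=7 t=20 v=7: DROP (t<21-0); WM=21
i=8 t=25 v=6: → [21,32); WM=22
i=9 t=31 v=3: → [28,39),[21,32); WM=22

7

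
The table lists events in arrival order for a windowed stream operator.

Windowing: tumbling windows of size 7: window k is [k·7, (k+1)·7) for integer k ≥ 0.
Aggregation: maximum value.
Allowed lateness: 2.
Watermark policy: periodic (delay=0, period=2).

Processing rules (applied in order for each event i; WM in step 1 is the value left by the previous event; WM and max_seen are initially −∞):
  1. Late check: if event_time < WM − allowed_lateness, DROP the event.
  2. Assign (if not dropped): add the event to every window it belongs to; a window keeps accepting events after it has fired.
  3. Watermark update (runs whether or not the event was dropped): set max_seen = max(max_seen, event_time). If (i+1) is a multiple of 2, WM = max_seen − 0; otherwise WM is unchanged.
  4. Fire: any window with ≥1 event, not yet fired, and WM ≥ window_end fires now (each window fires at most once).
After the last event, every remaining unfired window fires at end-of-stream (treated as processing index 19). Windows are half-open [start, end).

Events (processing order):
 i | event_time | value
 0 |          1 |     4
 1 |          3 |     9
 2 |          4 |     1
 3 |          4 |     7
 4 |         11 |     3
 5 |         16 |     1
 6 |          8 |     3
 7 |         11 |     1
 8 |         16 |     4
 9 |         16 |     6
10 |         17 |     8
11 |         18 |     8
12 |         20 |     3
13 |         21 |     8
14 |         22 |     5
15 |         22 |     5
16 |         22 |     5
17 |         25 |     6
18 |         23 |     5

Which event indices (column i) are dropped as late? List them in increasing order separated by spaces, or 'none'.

i=0 t=1 v=4: → [0,7); WM=−∞
i=1 t=3 v=9: → [0,7); WM=3
i=2 t=4 v=1: → [0,7); WM=3
i=3 t=4 v=7: → [0,7); WM=4
i=4 t=11 v=3: → [7,14); WM=4
i=5 t=16 v=1: → [14,21); WM=16; [0,7) fires=9 [7,14) fires=3
i=6 t=8 v=3: DROP (t<16-2); WM=16
i=7 t=11 v=1: DROP (t<16-2); WM=16
i=8 t=16 v=4: → [14,21); WM=16
i=9 t=16 v=6: → [14,21); WM=16
i=10 t=17 v=8: → [14,21); WM=16
i=11 t=18 v=8: → [14,21); WM=18
i=12 t=20 v=3: → [14,21); WM=18
i=13 t=21 v=8: → [21,28); WM=21; [14,21) fires=8
i=14 t=22 v=5: → [21,28); WM=21
i=15 t=22 v=5: → [21,28); WM=22
i=16 t=22 v=5: → [21,28); WM=22
i=17 t=25 v=6: → [21,28); WM=25
i=18 t=23 v=5: → [21,28); WM=25

6 7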